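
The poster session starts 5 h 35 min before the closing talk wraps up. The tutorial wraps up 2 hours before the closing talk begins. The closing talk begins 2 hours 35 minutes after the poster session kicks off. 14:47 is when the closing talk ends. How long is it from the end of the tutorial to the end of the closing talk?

5 hours

The poster session starts at 14:47 − 335 min = 09:12.
The closing talk starts at 09:12 + 155 min = 11:47.
The tutorial ends at 11:47 − 120 min = 09:47.
From 09:47 to 14:47 is 5 hours.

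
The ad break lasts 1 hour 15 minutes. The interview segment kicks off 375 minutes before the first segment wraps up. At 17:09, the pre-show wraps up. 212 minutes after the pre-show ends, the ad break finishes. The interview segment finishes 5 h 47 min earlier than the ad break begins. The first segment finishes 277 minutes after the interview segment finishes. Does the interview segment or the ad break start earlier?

The ad break ends at 17:09 + 212 min = 20:41.
The ad break starts at 20:41 − 75 min = 19:26.
The interview segment ends at 19:26 − 347 min = 13:39.
The first segment ends at 13:39 + 277 min = 18:16.
The interview segment starts at 18:16 − 375 min = 12:01.
The interview segment starts at 12:01 and the ad break starts at 19:26, so the interview segment is first.

the interview segment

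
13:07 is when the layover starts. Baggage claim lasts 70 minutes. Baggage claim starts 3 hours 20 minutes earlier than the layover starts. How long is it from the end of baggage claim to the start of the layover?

Baggage claim starts at 13:07 − 200 min = 09:47.
Baggage claim ends at 09:47 + 70 min = 10:57.
From 10:57 to 13:07 is 2 h 10 min.

2 h 10 min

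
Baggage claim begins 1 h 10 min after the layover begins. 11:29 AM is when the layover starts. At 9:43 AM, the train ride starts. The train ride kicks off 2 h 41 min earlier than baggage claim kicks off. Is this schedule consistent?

No

Baggage claim starts at 11:29 AM + 70 min = 12:39 PM.
The train ride starts at 12:39 PM − 161 min = 9:58 AM.
But the train ride is also said to start at 9:43 AM — a 15-minute conflict.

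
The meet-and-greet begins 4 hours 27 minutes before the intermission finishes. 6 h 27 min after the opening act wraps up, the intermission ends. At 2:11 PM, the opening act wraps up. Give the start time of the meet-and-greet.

4:11 PM

The intermission ends at 2:11 PM + 387 min = 8:38 PM.
The meet-and-greet starts at 8:38 PM − 267 min = 4:11 PM.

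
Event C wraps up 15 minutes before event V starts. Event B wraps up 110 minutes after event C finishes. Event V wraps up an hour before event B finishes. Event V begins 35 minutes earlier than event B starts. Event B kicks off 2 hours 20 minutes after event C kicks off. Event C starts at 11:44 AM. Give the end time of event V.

2:04 PM

Event B starts at 11:44 AM + 140 min = 2:04 PM.
Event V starts at 2:04 PM − 35 min = 1:29 PM.
Event C ends at 1:29 PM − 15 min = 1:14 PM.
Event B ends at 1:14 PM + 110 min = 3:04 PM.
Event V ends at 3:04 PM − 60 min = 2:04 PM.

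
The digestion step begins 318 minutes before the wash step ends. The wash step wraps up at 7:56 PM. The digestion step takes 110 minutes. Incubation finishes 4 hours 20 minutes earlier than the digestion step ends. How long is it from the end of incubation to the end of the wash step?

The digestion step starts at 7:56 PM − 318 min = 2:38 PM.
The digestion step ends at 2:38 PM + 110 min = 4:28 PM.
Incubation ends at 4:28 PM − 260 min = 12:08 PM.
From 12:08 PM to 7:56 PM is 468 minutes.

468 minutes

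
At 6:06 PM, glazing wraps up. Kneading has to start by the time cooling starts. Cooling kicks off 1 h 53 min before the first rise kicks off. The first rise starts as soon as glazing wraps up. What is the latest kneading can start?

4:13 PM

The first rise starts at 6:06 PM.
Cooling starts at 6:06 PM − 113 min = 4:13 PM.
Kneading is bounded by cooling, so the latest it can start is 4:13 PM.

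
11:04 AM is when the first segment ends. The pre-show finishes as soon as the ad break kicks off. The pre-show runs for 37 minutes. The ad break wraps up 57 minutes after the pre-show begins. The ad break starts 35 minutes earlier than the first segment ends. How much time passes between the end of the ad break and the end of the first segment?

The ad break starts at 11:04 AM − 35 min = 10:29 AM.
So the pre-show ends at 10:29 AM.
The pre-show starts at 10:29 AM − 37 min = 9:52 AM.
The ad break ends at 9:52 AM + 57 min = 10:49 AM.
From 10:49 AM to 11:04 AM is 15 minutes.

15 minutes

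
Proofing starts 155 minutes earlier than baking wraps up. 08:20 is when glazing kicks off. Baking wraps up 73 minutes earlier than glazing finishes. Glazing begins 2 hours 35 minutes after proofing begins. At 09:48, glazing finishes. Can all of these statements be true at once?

Baking ends at 09:48 − 73 min = 08:35.
Proofing starts at 08:35 − 155 min = 06:00.
Glazing starts at 06:00 + 155 min = 08:35.
But glazing is also said to start at 08:20 — a 15-minute conflict.

No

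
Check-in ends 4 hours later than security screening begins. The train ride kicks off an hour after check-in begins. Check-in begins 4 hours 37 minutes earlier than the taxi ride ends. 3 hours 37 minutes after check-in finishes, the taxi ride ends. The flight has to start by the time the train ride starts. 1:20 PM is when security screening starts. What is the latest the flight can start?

Check-in ends at 1:20 PM + 240 min = 5:20 PM.
The taxi ride ends at 5:20 PM + 217 min = 8:57 PM.
Check-in starts at 8:57 PM − 277 min = 4:20 PM.
The train ride starts at 4:20 PM + 60 min = 5:20 PM.
The flight is bounded by the train ride, so the latest it can start is 5:20 PM.

5:20 PM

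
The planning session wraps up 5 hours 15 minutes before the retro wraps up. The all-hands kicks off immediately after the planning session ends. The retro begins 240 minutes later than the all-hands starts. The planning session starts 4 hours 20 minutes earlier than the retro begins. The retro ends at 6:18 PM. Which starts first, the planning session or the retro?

the planning session

The planning session ends at 6:18 PM − 315 min = 1:03 PM.
So the all-hands starts at 1:03 PM.
The retro starts at 1:03 PM + 240 min = 5:03 PM.
The planning session starts at 5:03 PM − 260 min = 12:43 PM.
The planning session starts at 12:43 PM and the retro starts at 5:03 PM, so the planning session is first.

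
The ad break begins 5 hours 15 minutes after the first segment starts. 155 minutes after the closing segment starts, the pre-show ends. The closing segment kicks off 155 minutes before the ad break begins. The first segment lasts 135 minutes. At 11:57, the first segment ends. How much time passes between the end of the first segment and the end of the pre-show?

The first segment starts at 11:57 − 135 min = 09:42.
The ad break starts at 09:42 + 315 min = 14:57.
The closing segment starts at 14:57 − 155 min = 12:22.
The pre-show ends at 12:22 + 155 min = 14:57.
From 11:57 to 14:57 is 180 minutes.

180 minutes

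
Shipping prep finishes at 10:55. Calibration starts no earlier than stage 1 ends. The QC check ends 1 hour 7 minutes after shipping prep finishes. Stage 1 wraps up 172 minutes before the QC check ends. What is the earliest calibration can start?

The QC check ends at 10:55 + 67 min = 12:02.
Stage 1 ends at 12:02 − 172 min = 09:10.
Calibration is bounded by stage 1, so the earliest it can start is 09:10.

09:10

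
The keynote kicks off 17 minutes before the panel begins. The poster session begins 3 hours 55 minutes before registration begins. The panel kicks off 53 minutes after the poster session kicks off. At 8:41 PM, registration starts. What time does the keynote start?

The poster session starts at 8:41 PM − 235 min = 4:46 PM.
The panel starts at 4:46 PM + 53 min = 5:39 PM.
The keynote starts at 5:39 PM − 17 min = 5:22 PM.

5:22 PM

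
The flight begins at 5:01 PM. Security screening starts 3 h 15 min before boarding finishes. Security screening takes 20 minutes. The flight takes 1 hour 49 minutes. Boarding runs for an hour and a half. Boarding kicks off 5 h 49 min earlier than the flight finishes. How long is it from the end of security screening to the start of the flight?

5 hours 25 minutes

The flight ends at 5:01 PM + 109 min = 6:50 PM.
Boarding starts at 6:50 PM − 349 min = 1:01 PM.
Boarding ends at 1:01 PM + 90 min = 2:31 PM.
Security screening starts at 2:31 PM − 195 min = 11:16 AM.
Security screening ends at 11:16 AM + 20 min = 11:36 AM.
From 11:36 AM to 5:01 PM is 5 hours 25 minutes.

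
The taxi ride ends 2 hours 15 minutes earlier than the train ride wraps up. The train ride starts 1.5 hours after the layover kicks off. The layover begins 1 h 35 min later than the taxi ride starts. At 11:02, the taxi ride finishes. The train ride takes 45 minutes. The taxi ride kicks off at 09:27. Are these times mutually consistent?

Yes

The layover starts at 09:27 + 95 min = 11:02.
The train ride starts at 11:02 + 90 min = 12:32.
The train ride ends at 12:32 + 45 min = 13:17.
The taxi ride ends at 13:17 − 135 min = 11:02.
That matches the stated 11:02, so the schedule is consistent.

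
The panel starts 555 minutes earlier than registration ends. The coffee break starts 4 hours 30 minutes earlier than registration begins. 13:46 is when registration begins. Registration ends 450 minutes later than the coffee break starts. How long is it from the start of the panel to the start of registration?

The coffee break starts at 13:46 − 270 min = 09:16.
Registration ends at 09:16 + 450 min = 16:46.
The panel starts at 16:46 − 555 min = 07:31.
From 07:31 to 13:46 is 6 h 15 min.

6 h 15 min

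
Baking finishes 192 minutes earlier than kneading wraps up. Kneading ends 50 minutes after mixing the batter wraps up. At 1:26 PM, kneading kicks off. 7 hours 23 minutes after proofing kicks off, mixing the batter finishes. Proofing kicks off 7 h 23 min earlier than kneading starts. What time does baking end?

Proofing starts at 1:26 PM − 443 min = 6:03 AM.
Mixing the batter ends at 6:03 AM + 443 min = 1:26 PM.
Kneading ends at 1:26 PM + 50 min = 2:16 PM.
Baking ends at 2:16 PM − 192 min = 11:04 AM.

11:04 AM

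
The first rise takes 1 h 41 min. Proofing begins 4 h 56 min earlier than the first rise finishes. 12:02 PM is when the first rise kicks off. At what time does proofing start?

The first rise ends at 12:02 PM + 101 min = 1:43 PM.
Proofing starts at 1:43 PM − 296 min = 8:47 AM.

8:47 AM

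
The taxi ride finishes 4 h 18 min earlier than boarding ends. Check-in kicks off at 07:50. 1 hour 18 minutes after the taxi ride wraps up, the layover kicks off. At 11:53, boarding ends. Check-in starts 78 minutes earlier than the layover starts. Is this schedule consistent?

No

The taxi ride ends at 11:53 − 258 min = 07:35.
The layover starts at 07:35 + 78 min = 08:53.
Check-in starts at 08:53 − 78 min = 07:35.
But check-in is also said to start at 07:50 — a 15-minute conflict.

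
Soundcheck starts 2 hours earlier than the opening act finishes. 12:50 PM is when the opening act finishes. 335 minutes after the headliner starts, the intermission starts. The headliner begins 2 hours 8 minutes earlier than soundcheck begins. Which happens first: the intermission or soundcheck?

soundcheck

Soundcheck starts at 12:50 PM − 120 min = 10:50 AM.
The headliner starts at 10:50 AM − 128 min = 8:42 AM.
The intermission starts at 8:42 AM + 335 min = 2:17 PM.
The intermission starts at 2:17 PM and soundcheck starts at 10:50 AM, so soundcheck is first.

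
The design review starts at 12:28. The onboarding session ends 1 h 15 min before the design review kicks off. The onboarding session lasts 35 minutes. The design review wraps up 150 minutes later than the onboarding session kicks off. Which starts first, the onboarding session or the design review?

The onboarding session ends at 12:28 − 75 min = 11:13.
The onboarding session starts at 11:13 − 35 min = 10:38.
The onboarding session starts at 10:38 and the design review starts at 12:28, so the onboarding session is first.

the onboarding session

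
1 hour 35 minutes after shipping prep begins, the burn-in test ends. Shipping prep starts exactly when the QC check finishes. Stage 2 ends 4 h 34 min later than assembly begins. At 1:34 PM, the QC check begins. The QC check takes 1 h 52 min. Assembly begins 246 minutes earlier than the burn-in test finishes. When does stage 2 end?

The QC check ends at 1:34 PM + 112 min = 3:26 PM.
So shipping prep starts at 3:26 PM.
The burn-in test ends at 3:26 PM + 95 min = 5:01 PM.
Assembly starts at 5:01 PM − 246 min = 12:55 PM.
Stage 2 ends at 12:55 PM + 274 min = 5:29 PM.

5:29 PM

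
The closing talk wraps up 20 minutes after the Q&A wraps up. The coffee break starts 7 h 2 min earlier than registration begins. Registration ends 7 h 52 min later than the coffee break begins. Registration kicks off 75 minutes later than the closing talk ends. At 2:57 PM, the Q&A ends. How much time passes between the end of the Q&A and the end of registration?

The closing talk ends at 2:57 PM + 20 min = 3:17 PM.
Registration starts at 3:17 PM + 75 min = 4:32 PM.
The coffee break starts at 4:32 PM − 422 min = 9:30 AM.
Registration ends at 9:30 AM + 472 min = 5:22 PM.
From 2:57 PM to 5:22 PM is 145 minutes.

145 minutes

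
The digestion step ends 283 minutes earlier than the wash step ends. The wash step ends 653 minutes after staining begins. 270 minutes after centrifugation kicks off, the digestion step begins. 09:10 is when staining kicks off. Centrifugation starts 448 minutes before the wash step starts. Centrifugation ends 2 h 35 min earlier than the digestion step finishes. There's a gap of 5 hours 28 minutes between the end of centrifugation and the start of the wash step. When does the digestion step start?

15:15

The wash step ends at 09:10 + 653 min = 20:03.
The digestion step ends at 20:03 − 283 min = 15:20.
Centrifugation ends at 15:20 − 155 min = 12:45.
The wash step starts at 12:45 + 328 min = 18:13.
Centrifugation starts at 18:13 − 448 min = 10:45.
The digestion step starts at 10:45 + 270 min = 15:15.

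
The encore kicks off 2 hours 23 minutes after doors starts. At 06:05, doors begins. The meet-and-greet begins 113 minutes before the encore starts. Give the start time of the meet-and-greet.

06:35

The encore starts at 06:05 + 143 min = 08:28.
The meet-and-greet starts at 08:28 − 113 min = 06:35.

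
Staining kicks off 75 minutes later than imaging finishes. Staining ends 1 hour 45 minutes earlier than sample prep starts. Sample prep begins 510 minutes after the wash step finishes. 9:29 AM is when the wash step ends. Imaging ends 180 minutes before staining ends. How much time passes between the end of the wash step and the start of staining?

Sample prep starts at 9:29 AM + 510 min = 5:59 PM.
Staining ends at 5:59 PM − 105 min = 4:14 PM.
Imaging ends at 4:14 PM − 180 min = 1:14 PM.
Staining starts at 1:14 PM + 75 min = 2:29 PM.
From 9:29 AM to 2:29 PM is 300 minutes.

300 minutes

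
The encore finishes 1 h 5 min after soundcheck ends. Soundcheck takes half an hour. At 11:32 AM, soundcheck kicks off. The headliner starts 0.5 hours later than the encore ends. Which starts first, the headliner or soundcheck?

Soundcheck ends at 11:32 AM + 30 min = 12:02 PM.
The encore ends at 12:02 PM + 65 min = 1:07 PM.
The headliner starts at 1:07 PM + 30 min = 1:37 PM.
The headliner starts at 1:37 PM and soundcheck starts at 11:32 AM, so soundcheck is first.

soundcheck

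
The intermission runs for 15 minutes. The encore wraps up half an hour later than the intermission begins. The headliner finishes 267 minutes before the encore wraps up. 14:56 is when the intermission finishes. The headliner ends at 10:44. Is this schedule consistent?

Yes

The intermission starts at 14:56 − 15 min = 14:41.
The encore ends at 14:41 + 30 min = 15:11.
The headliner ends at 15:11 − 267 min = 10:44.
That matches the stated 10:44, so the schedule is consistent.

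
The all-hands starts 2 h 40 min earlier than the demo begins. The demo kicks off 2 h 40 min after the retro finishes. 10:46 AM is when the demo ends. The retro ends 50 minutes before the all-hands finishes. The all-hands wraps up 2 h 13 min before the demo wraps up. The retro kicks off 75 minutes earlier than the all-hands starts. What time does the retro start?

6:28 AM

The all-hands ends at 10:46 AM − 133 min = 8:33 AM.
The retro ends at 8:33 AM − 50 min = 7:43 AM.
The demo starts at 7:43 AM + 160 min = 10:23 AM.
The all-hands starts at 10:23 AM − 160 min = 7:43 AM.
The retro starts at 7:43 AM − 75 min = 6:28 AM.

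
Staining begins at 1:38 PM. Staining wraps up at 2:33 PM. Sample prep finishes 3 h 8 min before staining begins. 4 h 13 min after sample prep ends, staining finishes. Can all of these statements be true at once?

Sample prep ends at 1:38 PM − 188 min = 10:30 AM.
Staining ends at 10:30 AM + 253 min = 2:43 PM.
But staining is also said to end at 2:33 PM — a 10-minute conflict.

No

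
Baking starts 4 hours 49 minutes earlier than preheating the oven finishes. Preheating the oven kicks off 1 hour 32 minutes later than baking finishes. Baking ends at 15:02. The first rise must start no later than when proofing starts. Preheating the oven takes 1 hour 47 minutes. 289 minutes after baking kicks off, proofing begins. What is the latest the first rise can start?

Preheating the oven starts at 15:02 + 92 min = 16:34.
Preheating the oven ends at 16:34 + 107 min = 18:21.
Baking starts at 18:21 − 289 min = 13:32.
Proofing starts at 13:32 + 289 min = 18:21.
The first rise is bounded by proofing, so the latest it can start is 18:21.

18:21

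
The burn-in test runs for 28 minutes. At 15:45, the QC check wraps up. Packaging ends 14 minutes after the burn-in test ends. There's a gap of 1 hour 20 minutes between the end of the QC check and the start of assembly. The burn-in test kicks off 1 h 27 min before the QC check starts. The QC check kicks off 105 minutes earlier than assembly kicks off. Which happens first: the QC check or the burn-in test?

the burn-in test

Assembly starts at 15:45 + 80 min = 17:05.
The QC check starts at 17:05 − 105 min = 15:20.
The burn-in test starts at 15:20 − 87 min = 13:53.
The QC check starts at 15:20 and the burn-in test starts at 13:53, so the burn-in test is first.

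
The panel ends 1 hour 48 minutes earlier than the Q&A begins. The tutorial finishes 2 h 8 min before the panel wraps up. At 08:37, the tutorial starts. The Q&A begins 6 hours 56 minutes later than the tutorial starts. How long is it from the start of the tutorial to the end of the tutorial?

180 minutes

The Q&A starts at 08:37 + 416 min = 15:33.
The panel ends at 15:33 − 108 min = 13:45.
The tutorial ends at 13:45 − 128 min = 11:37.
From 08:37 to 11:37 is 180 minutes.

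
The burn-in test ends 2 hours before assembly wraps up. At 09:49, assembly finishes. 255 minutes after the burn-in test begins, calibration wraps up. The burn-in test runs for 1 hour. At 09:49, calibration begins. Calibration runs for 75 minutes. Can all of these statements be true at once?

Yes

The burn-in test ends at 09:49 − 120 min = 07:49.
The burn-in test starts at 07:49 − 60 min = 06:49.
Calibration ends at 06:49 + 255 min = 11:04.
Calibration starts at 11:04 − 75 min = 09:49.
That matches the stated 09:49, so the schedule is consistent.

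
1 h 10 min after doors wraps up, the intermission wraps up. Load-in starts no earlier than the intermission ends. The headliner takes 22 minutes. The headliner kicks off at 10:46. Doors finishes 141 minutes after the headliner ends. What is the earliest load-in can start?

14:39

The headliner ends at 10:46 + 22 min = 11:08.
Doors ends at 11:08 + 141 min = 13:29.
The intermission ends at 13:29 + 70 min = 14:39.
Load-in is bounded by the intermission, so the earliest it can start is 14:39.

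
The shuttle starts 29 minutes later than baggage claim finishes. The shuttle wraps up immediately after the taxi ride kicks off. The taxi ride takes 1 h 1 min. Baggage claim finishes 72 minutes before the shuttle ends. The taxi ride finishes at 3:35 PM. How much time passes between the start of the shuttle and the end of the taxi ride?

The taxi ride starts at 3:35 PM − 61 min = 2:34 PM.
So the shuttle ends at 2:34 PM.
Baggage claim ends at 2:34 PM − 72 min = 1:22 PM.
The shuttle starts at 1:22 PM + 29 min = 1:51 PM.
From 1:51 PM to 3:35 PM is 104 minutes.

104 minutes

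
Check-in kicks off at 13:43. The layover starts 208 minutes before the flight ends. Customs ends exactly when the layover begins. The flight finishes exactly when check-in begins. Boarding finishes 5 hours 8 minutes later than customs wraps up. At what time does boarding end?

The flight ends at 13:43.
The layover starts at 13:43 − 208 min = 10:15.
So customs ends at 10:15.
Boarding ends at 10:15 + 308 min = 15:23.

15:23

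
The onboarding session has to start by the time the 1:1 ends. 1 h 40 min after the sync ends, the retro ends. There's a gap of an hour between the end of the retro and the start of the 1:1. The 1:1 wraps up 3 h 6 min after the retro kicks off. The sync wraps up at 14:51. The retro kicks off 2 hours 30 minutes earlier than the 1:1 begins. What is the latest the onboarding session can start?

18:07

The retro ends at 14:51 + 100 min = 16:31.
The 1:1 starts at 16:31 + 60 min = 17:31.
The retro starts at 17:31 − 150 min = 15:01.
The 1:1 ends at 15:01 + 186 min = 18:07.
The onboarding session is bounded by the 1:1, so the latest it can start is 18:07.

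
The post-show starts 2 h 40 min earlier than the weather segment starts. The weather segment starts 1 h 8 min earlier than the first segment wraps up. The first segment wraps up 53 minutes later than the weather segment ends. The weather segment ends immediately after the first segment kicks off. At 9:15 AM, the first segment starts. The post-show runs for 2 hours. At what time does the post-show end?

The weather segment ends at 9:15 AM.
The first segment ends at 9:15 AM + 53 min = 10:08 AM.
The weather segment starts at 10:08 AM − 68 min = 9:00 AM.
The post-show starts at 9:00 AM − 160 min = 6:20 AM.
The post-show ends at 6:20 AM + 120 min = 8:20 AM.

8:20 AM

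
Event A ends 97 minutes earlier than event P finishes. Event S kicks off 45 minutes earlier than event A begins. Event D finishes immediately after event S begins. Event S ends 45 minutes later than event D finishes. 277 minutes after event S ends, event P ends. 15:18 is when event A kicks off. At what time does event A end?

Event S starts at 15:18 − 45 min = 14:33.
So event D ends at 14:33.
Event S ends at 14:33 + 45 min = 15:18.
Event P ends at 15:18 + 277 min = 19:55.
Event A ends at 19:55 − 97 min = 18:18.

18:18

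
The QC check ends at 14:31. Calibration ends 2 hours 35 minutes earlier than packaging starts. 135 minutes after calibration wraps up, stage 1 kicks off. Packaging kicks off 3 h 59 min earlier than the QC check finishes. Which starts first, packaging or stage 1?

stage 1

Packaging starts at 14:31 − 239 min = 10:32.
Calibration ends at 10:32 − 155 min = 07:57.
Stage 1 starts at 07:57 + 135 min = 10:12.
Packaging starts at 10:32 and stage 1 starts at 10:12, so stage 1 is first.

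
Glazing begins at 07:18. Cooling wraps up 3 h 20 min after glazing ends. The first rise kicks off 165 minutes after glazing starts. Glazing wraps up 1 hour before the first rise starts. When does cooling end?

The first rise starts at 07:18 + 165 min = 10:03.
Glazing ends at 10:03 − 60 min = 09:03.
Cooling ends at 09:03 + 200 min = 12:23.

12:23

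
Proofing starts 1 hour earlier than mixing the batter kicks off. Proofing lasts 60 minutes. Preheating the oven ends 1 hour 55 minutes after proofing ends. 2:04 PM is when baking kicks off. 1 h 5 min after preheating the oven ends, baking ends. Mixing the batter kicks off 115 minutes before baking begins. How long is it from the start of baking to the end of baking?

Mixing the batter starts at 2:04 PM − 115 min = 12:09 PM.
Proofing starts at 12:09 PM − 60 min = 11:09 AM.
Proofing ends at 11:09 AM + 60 min = 12:09 PM.
Preheating the oven ends at 12:09 PM + 115 min = 2:04 PM.
Baking ends at 2:04 PM + 65 min = 3:09 PM.
From 2:04 PM to 3:09 PM is 1 hour 5 minutes.

1 hour 5 minutes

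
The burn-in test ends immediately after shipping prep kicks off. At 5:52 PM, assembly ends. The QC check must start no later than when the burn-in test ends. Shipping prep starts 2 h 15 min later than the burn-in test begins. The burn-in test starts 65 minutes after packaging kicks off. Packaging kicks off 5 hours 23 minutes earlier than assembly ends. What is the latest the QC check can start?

Packaging starts at 5:52 PM − 323 min = 12:29 PM.
The burn-in test starts at 12:29 PM + 65 min = 1:34 PM.
Shipping prep starts at 1:34 PM + 135 min = 3:49 PM.
So the burn-in test ends at 3:49 PM.
The QC check is bounded by the burn-in test, so the latest it can start is 3:49 PM.

3:49 PM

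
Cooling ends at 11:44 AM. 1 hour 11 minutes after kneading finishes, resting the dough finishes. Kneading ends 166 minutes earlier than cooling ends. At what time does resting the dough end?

Kneading ends at 11:44 AM − 166 min = 8:58 AM.
Resting the dough ends at 8:58 AM + 71 min = 10:09 AM.

10:09 AM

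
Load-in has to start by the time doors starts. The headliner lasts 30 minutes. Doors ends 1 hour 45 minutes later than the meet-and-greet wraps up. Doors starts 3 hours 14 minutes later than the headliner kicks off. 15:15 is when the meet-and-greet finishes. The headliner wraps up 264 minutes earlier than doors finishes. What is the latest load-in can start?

15:20

Doors ends at 15:15 + 105 min = 17:00.
The headliner ends at 17:00 − 264 min = 12:36.
The headliner starts at 12:36 − 30 min = 12:06.
Doors starts at 12:06 + 194 min = 15:20.
Load-in is bounded by doors, so the latest it can start is 15:20.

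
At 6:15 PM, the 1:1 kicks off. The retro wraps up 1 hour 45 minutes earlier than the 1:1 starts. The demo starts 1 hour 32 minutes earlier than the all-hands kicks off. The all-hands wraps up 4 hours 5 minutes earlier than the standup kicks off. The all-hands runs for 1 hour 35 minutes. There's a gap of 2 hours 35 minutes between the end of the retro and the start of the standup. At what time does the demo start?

The retro ends at 6:15 PM − 105 min = 4:30 PM.
The standup starts at 4:30 PM + 155 min = 7:05 PM.
The all-hands ends at 7:05 PM − 245 min = 3:00 PM.
The all-hands starts at 3:00 PM − 95 min = 1:25 PM.
The demo starts at 1:25 PM − 92 min = 11:53 AM.

11:53 AM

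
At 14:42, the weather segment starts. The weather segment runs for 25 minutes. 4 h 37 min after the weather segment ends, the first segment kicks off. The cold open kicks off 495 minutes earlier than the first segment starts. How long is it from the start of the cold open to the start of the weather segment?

3 hours 13 minutes

The weather segment ends at 14:42 + 25 min = 15:07.
The first segment starts at 15:07 + 277 min = 19:44.
The cold open starts at 19:44 − 495 min = 11:29.
From 11:29 to 14:42 is 3 hours 13 minutes.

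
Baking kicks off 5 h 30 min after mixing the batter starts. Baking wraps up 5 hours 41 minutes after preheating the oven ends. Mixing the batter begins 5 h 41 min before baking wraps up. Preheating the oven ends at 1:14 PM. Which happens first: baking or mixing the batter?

Baking ends at 1:14 PM + 341 min = 6:55 PM.
Mixing the batter starts at 6:55 PM − 341 min = 1:14 PM.
Baking starts at 1:14 PM + 330 min = 6:44 PM.
Baking starts at 6:44 PM and mixing the batter starts at 1:14 PM, so mixing the batter is first.

mixing the batter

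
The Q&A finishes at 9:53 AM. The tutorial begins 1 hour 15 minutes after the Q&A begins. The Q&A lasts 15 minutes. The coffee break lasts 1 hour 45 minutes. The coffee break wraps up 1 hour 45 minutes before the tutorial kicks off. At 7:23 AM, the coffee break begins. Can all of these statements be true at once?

The Q&A starts at 9:53 AM − 15 min = 9:38 AM.
The tutorial starts at 9:38 AM + 75 min = 10:53 AM.
The coffee break ends at 10:53 AM − 105 min = 9:08 AM.
The coffee break starts at 9:08 AM − 105 min = 7:23 AM.
That matches the stated 7:23 AM, so the schedule is consistent.

Yes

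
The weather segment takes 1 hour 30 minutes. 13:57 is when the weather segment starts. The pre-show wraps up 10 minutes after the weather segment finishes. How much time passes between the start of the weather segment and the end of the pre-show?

100 minutes

The weather segment ends at 13:57 + 90 min = 15:27.
The pre-show ends at 15:27 + 10 min = 15:37.
From 13:57 to 15:37 is 100 minutes.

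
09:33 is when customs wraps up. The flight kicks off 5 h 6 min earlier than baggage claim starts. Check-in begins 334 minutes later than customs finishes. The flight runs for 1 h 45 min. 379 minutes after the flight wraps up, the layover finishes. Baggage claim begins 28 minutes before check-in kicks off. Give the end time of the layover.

Check-in starts at 09:33 + 334 min = 15:07.
Baggage claim starts at 15:07 − 28 min = 14:39.
The flight starts at 14:39 − 306 min = 09:33.
The flight ends at 09:33 + 105 min = 11:18.
The layover ends at 11:18 + 379 min = 17:37.

17:37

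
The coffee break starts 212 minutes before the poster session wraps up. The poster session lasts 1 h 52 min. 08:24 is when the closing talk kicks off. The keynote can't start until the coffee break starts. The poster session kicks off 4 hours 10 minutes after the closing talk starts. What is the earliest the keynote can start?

The poster session starts at 08:24 + 250 min = 12:34.
The poster session ends at 12:34 + 112 min = 14:26.
The coffee break starts at 14:26 − 212 min = 10:54.
The keynote is bounded by the coffee break, so the earliest it can start is 10:54.

10:54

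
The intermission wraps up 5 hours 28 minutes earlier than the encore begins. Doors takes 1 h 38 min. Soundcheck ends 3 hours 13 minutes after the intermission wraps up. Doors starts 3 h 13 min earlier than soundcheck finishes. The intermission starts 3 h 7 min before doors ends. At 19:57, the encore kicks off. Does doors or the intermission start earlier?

the intermission

The intermission ends at 19:57 − 328 min = 14:29.
Soundcheck ends at 14:29 + 193 min = 17:42.
Doors starts at 17:42 − 193 min = 14:29.
Doors ends at 14:29 + 98 min = 16:07.
The intermission starts at 16:07 − 187 min = 13:00.
Doors starts at 14:29 and the intermission starts at 13:00, so the intermission is first.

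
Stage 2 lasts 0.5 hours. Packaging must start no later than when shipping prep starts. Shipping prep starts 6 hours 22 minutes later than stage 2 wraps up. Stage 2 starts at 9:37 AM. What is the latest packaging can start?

4:29 PM

Stage 2 ends at 9:37 AM + 30 min = 10:07 AM.
Shipping prep starts at 10:07 AM + 382 min = 4:29 PM.
Packaging is bounded by shipping prep, so the latest it can start is 4:29 PM.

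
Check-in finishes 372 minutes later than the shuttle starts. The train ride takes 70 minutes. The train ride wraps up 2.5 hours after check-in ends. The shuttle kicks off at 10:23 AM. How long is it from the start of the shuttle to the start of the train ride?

7 hours 32 minutes

Check-in ends at 10:23 AM + 372 min = 4:35 PM.
The train ride ends at 4:35 PM + 150 min = 7:05 PM.
The train ride starts at 7:05 PM − 70 min = 5:55 PM.
From 10:23 AM to 5:55 PM is 7 hours 32 minutes.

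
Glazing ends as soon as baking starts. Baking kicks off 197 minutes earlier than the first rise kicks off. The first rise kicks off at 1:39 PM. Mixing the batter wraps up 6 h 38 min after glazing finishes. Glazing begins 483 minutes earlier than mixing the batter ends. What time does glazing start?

Baking starts at 1:39 PM − 197 min = 10:22 AM.
So glazing ends at 10:22 AM.
Mixing the batter ends at 10:22 AM + 398 min = 5:00 PM.
Glazing starts at 5:00 PM − 483 min = 8:57 AM.

8:57 AM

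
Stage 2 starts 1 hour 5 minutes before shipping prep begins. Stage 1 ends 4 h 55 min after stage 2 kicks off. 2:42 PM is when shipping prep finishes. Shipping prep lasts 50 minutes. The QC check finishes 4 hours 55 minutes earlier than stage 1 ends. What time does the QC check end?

12:47 PM

Shipping prep starts at 2:42 PM − 50 min = 1:52 PM.
Stage 2 starts at 1:52 PM − 65 min = 12:47 PM.
Stage 1 ends at 12:47 PM + 295 min = 5:42 PM.
The QC check ends at 5:42 PM − 295 min = 12:47 PM.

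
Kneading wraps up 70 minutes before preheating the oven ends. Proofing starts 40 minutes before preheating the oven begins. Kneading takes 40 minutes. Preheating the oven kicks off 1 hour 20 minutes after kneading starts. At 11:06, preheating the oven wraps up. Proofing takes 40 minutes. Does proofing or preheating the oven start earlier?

Kneading ends at 11:06 − 70 min = 09:56.
Kneading starts at 09:56 − 40 min = 09:16.
Preheating the oven starts at 09:16 + 80 min = 10:36.
Proofing starts at 10:36 − 40 min = 09:56.
Proofing starts at 09:56 and preheating the oven starts at 10:36, so proofing is first.

proofing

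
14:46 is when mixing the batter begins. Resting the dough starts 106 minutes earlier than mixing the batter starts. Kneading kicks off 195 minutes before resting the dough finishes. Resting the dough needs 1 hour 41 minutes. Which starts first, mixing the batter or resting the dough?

Resting the dough starts at 14:46 − 106 min = 13:00.
Mixing the batter starts at 14:46 and resting the dough starts at 13:00, so resting the dough is first.

resting the dough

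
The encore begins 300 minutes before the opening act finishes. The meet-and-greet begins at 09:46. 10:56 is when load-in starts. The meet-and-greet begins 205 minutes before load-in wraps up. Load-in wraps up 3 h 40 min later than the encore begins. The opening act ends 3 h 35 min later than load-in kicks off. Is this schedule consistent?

Yes

The opening act ends at 10:56 + 215 min = 14:31.
The encore starts at 14:31 − 300 min = 09:31.
Load-in ends at 09:31 + 220 min = 13:11.
The meet-and-greet starts at 13:11 − 205 min = 09:46.
That matches the stated 09:46, so the schedule is consistent.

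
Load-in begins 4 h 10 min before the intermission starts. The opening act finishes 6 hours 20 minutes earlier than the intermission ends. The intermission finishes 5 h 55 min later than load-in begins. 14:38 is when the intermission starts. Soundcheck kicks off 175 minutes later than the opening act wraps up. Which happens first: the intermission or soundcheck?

soundcheck

Load-in starts at 14:38 − 250 min = 10:28.
The intermission ends at 10:28 + 355 min = 16:23.
The opening act ends at 16:23 − 380 min = 10:03.
Soundcheck starts at 10:03 + 175 min = 12:58.
The intermission starts at 14:38 and soundcheck starts at 12:58, so soundcheck is first.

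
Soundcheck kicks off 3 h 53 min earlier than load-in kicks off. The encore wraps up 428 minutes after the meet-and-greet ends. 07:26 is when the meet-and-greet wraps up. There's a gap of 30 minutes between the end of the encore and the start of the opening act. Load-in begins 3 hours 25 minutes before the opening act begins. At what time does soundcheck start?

07:46

The encore ends at 07:26 + 428 min = 14:34.
The opening act starts at 14:34 + 30 min = 15:04.
Load-in starts at 15:04 − 205 min = 11:39.
Soundcheck starts at 11:39 − 233 min = 07:46.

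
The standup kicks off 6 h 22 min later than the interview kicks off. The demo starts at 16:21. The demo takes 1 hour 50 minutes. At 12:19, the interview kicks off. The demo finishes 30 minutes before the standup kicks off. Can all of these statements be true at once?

The standup starts at 12:19 + 382 min = 18:41.
The demo ends at 18:41 − 30 min = 18:11.
The demo starts at 18:11 − 110 min = 16:21.
That matches the stated 16:21, so the schedule is consistent.

Yes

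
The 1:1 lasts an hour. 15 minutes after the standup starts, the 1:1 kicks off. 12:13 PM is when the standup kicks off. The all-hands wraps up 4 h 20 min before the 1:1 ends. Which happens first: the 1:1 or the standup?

The 1:1 starts at 12:13 PM + 15 min = 12:28 PM.
The 1:1 starts at 12:28 PM and the standup starts at 12:13 PM, so the standup is first.

the standup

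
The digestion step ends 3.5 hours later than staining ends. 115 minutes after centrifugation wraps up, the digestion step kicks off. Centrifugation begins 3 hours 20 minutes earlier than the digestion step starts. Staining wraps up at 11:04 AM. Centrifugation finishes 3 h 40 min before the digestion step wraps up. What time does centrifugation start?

9:29 AM

The digestion step ends at 11:04 AM + 210 min = 2:34 PM.
Centrifugation ends at 2:34 PM − 220 min = 10:54 AM.
The digestion step starts at 10:54 AM + 115 min = 12:49 PM.
Centrifugation starts at 12:49 PM − 200 min = 9:29 AM.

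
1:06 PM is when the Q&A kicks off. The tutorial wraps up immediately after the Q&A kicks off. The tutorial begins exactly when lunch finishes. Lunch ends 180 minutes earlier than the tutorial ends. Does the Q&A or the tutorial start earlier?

the tutorial

The tutorial ends at 1:06 PM.
Lunch ends at 1:06 PM − 180 min = 10:06 AM.
So the tutorial starts at 10:06 AM.
The Q&A starts at 1:06 PM and the tutorial starts at 10:06 AM, so the tutorial is first.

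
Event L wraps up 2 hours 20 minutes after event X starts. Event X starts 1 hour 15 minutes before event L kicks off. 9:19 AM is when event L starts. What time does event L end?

Event X starts at 9:19 AM − 75 min = 8:04 AM.
Event L ends at 8:04 AM + 140 min = 10:24 AM.

10:24 AM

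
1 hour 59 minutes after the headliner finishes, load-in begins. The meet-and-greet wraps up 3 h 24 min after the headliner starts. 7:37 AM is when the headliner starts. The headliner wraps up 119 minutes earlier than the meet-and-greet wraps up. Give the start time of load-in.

11:01 AM

The meet-and-greet ends at 7:37 AM + 204 min = 11:01 AM.
The headliner ends at 11:01 AM − 119 min = 9:02 AM.
Load-in starts at 9:02 AM + 119 min = 11:01 AM.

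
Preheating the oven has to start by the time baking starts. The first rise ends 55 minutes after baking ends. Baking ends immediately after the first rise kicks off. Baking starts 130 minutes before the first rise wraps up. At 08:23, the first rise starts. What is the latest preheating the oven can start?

07:08

Baking ends at 08:23.
The first rise ends at 08:23 + 55 min = 09:18.
Baking starts at 09:18 − 130 min = 07:08.
Preheating the oven is bounded by baking, so the latest it can start is 07:08.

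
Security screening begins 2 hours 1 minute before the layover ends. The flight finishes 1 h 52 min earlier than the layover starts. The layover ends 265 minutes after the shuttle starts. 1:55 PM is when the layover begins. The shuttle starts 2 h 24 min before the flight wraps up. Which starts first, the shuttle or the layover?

the shuttle

The flight ends at 1:55 PM − 112 min = 12:03 PM.
The shuttle starts at 12:03 PM − 144 min = 9:39 AM.
The shuttle starts at 9:39 AM and the layover starts at 1:55 PM, so the shuttle is first.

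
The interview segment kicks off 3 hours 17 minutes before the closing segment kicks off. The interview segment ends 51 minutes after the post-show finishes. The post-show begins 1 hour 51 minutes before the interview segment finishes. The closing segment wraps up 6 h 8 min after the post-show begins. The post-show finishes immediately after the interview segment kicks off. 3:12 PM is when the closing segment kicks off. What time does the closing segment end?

5:03 PM

The interview segment starts at 3:12 PM − 197 min = 11:55 AM.
So the post-show ends at 11:55 AM.
The interview segment ends at 11:55 AM + 51 min = 12:46 PM.
The post-show starts at 12:46 PM − 111 min = 10:55 AM.
The closing segment ends at 10:55 AM + 368 min = 5:03 PM.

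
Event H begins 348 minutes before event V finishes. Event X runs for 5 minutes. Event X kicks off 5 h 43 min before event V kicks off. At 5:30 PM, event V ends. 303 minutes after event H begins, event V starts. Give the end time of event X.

Event H starts at 5:30 PM − 348 min = 11:42 AM.
Event V starts at 11:42 AM + 303 min = 4:45 PM.
Event X starts at 4:45 PM − 343 min = 11:02 AM.
Event X ends at 11:02 AM + 5 min = 11:07 AM.

11:07 AM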